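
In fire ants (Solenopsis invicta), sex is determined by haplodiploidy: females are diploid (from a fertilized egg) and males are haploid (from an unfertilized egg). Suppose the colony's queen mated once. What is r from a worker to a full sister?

0.75

Haplodiploid full sisters inherit their father's entire haploid genome identically (contributing 1/2) and on average half of their mother's contribution (1/2 · 1/2 = 1/4); r = 1/2 + 1/4 = 3/4.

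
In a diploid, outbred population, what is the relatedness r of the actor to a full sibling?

0.5

Full sibs share both parents — two paths of length 2: r = 2·(1/2)^2 = 1/2.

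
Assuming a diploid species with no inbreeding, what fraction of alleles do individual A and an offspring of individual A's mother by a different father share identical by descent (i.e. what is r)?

Each parent–offspring link contributes a factor of 1/2, and independent paths through distinct common ancestors add.
Half-sibs share one parent — one path of length 2: r = (1/2)^2 = 1/4.

0.25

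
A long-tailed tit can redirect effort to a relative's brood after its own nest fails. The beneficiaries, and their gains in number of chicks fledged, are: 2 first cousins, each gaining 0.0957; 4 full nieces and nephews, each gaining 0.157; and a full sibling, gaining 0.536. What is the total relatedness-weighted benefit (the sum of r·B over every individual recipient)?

0.448925

r to a first cousin = 1/8 (first cousins share one grandparent pair — two paths of length 4: r = 2·(1/2)^4 = 1/8).
r to a full niece or nephew = 1/4 (full aunt/uncle↔niece/nephew: two paths of length 3 through the shared grandparent pair: r = 2·(1/2)^3 = 1/4).
r to a full sibling = 0.5 (full sibs share both parents — two paths of length 2: r = 2·(1/2)^2 = 1/2).
Summing one r·B term per recipient: 2·0.125·0.0957 + 4·0.25·0.157 + 1·0.5·0.536 = 0.448925.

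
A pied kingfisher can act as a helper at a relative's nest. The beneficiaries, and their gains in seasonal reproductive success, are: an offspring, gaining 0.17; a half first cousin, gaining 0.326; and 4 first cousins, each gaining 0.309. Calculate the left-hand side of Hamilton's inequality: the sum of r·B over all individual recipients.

r to an offspring = 1/2 (one parent–offspring link: r = (1/2)^1 = 1/2).
r to a half first cousin = 0.0625 (half first cousins share one grandparent — one path of length 4: r = (1/2)^4 = 1/16).
r to a first cousin = 1/8 (first cousins share one grandparent pair — two paths of length 4: r = 2·(1/2)^4 = 1/8).
Summing one r·B term per recipient: 1·0.5·0.17 + 1·0.0625·0.326 + 4·0.125·0.309 = 0.259875.

0.259875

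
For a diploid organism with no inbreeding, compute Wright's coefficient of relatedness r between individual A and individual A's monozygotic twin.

Each parent–offspring link contributes a factor of 1/2, and independent paths through distinct common ancestors add.
Monozygotic twins share every allele identical by descent: r = 1.

1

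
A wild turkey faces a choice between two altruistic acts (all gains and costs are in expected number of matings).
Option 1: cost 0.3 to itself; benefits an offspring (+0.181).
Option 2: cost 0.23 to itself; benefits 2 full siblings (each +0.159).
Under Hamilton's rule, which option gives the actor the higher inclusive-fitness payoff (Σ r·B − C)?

Option 1: r to an offspring = 0.5.
Option 1: Σ r·B − C = (1·0.5·0.181) − 0.3 = -0.2095.
Option 2: r to a full sibling = 0.5.
Option 2: Σ r·B − C = (2·0.5·0.159) − 0.23 = -0.071.
Option 2 has the higher net inclusive-fitness payoff.

Option 2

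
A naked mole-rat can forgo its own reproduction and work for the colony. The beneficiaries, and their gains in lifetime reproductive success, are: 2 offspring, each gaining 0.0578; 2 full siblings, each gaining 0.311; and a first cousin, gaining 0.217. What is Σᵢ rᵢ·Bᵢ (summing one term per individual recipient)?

0.395925

r to an offspring = 0.5 (one parent–offspring link: r = (1/2)^1 = 1/2).
r to a full sibling = 0.5 (full sibs share both parents — two paths of length 2: r = 2·(1/2)^2 = 1/2).
r to a first cousin = 0.125 (first cousins share one grandparent pair — two paths of length 4: r = 2·(1/2)^4 = 1/8).
Summing one r·B term per recipient: 2·0.5·0.0578 + 2·0.5·0.311 + 1·0.125·0.217 = 0.395925.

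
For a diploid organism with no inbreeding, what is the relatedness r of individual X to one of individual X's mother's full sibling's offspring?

Each parent–offspring link contributes a factor of 1/2, and independent paths through distinct common ancestors add.
First cousins share one grandparent pair — two paths of length 4: r = 2·(1/2)^4 = 1/8.

0.125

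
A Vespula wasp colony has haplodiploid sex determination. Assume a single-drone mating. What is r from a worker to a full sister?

0.75

Haplodiploid full sisters inherit their father's entire haploid genome identically (contributing 1/2) and on average half of their mother's contribution (1/2 · 1/2 = 1/4); r = 1/2 + 1/4 = 3/4.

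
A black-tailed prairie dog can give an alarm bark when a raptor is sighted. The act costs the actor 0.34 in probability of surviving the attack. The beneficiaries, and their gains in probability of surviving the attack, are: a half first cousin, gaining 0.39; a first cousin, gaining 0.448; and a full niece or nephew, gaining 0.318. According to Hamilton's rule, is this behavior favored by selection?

No

Hamilton's rule: the trait is favored when the sum of r·B over every recipient exceeds the actor's cost C.
r to a half first cousin = 0.0625 (half first cousins share one grandparent — one path of length 4: r = (1/2)^4 = 1/16).
r to a first cousin = 0.125 (first cousins share one grandparent pair — two paths of length 4: r = 2·(1/2)^4 = 1/8).
r to a full niece or nephew = 0.25 (full aunt/uncle↔niece/nephew: two paths of length 3 through the shared grandparent pair: r = 2·(1/2)^3 = 1/4).
Summing one r·B term per recipient: 1·0.0625·0.39 + 1·0.125·0.448 + 1·0.25·0.318 = 0.159875.
0.159875 < 0.34: the indirect benefit is less than the cost.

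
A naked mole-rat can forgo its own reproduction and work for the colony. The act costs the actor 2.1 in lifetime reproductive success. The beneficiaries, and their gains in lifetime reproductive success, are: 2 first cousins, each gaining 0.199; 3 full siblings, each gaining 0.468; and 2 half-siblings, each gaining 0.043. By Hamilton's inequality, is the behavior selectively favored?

No

Hamilton's rule: the trait is favored when the sum of r·B over every recipient exceeds the actor's cost C.
r to a first cousin = 1/8 (first cousins share one grandparent pair — two paths of length 4: r = 2·(1/2)^4 = 1/8).
r to a full sibling = 1/2 (full sibs share both parents — two paths of length 2: r = 2·(1/2)^2 = 1/2).
r to a half-sibling = 0.25 (half-sibs share one parent — one path of length 2: r = (1/2)^2 = 1/4).
Summing one r·B term per recipient: 2·0.125·0.199 + 3·0.5·0.468 + 2·0.25·0.043 = 0.77325.
0.77325 < 2.1: the indirect benefit is less than the cost.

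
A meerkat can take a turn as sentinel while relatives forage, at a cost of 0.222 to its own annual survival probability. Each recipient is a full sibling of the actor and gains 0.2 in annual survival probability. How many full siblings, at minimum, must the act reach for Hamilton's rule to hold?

3

r to a full sibling = 1/2 (full sibs share both parents — two paths of length 2: r = 2·(1/2)^2 = 1/2).
Hamilton's rule: n·r·B > C  ⇒  n > C/(r·B) = 0.222/(0.5·0.2) = 2.22.
The smallest integer exceeding 2.22 is 3.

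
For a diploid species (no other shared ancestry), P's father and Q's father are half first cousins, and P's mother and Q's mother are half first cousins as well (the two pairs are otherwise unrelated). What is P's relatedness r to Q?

Wright's path rule: contributions from independent ancestry routes add.
P and Q are related in two ways: half second cousins through their fathers (r = 1/64) and half second cousins through their mothers (r = 1/64).
r = 1/64 + 1/64 = 1/32 = 0.03125.

0.03125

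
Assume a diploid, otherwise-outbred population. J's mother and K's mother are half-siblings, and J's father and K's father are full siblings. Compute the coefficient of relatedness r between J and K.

0.1875

Wright's path rule: contributions from independent ancestry routes add.
J and K are related in two ways: half first cousins through their mothers (r = 1/16) and first cousins through their fathers (r = 1/8).
r = 1/16 + 1/8 = 3/16 = 0.1875.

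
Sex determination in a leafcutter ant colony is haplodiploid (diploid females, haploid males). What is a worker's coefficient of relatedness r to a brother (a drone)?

0.25

Her haploid brother carries none of their father's genes and a random half of their mother's genome; that half matches the maternal half of her own genome with probability 1/2: r = 1/2 · 1/2 = 1/4.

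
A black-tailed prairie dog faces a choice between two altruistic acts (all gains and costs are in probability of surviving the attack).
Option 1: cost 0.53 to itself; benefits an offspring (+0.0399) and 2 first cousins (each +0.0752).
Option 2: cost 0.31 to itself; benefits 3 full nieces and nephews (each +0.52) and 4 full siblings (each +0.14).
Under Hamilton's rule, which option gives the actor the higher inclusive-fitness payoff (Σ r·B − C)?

Option 1: r to an offspring = 0.5.
Option 1: r to a first cousin = 0.125.
Option 1: Σ r·B − C = (1·0.5·0.0399 + 2·0.125·0.0752) − 0.53 = -0.49125.
Option 2: r to a full niece or nephew = 0.25.
Option 2: r to a full sibling = 0.5.
Option 2: Σ r·B − C = (3·0.25·0.52 + 4·0.5·0.14) − 0.31 = 0.36.
Option 2 has the higher net inclusive-fitness payoff.

Option 2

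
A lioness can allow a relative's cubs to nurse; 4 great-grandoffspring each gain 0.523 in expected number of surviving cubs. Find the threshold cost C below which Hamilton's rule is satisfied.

0.2615

r to a great-grandoffspring = 0.125 (three parent–offspring links: r = (1/2)^3 = 1/8).
Hamilton's rule: n·r·B > C, so the trait is favored while C < n·r·B = 4·0.125·0.523 = 0.2615.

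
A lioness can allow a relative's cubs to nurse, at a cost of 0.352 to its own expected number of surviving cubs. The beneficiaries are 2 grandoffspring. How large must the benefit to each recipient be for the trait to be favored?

0.704

r to a grandoffspring = 0.25 (two parent–offspring links: r = (1/2)^2 = 1/4).
Hamilton's rule with n recipients of equal r: n·r·B > C, so B > C/(n·r) = 0.352/(2·0.25) = 0.704.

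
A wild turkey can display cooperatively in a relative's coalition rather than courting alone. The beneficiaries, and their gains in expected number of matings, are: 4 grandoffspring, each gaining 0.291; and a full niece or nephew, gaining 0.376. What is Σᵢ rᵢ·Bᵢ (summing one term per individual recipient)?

r to a grandoffspring = 0.25 (two parent–offspring links: r = (1/2)^2 = 1/4).
r to a full niece or nephew = 0.25 (full aunt/uncle↔niece/nephew: two paths of length 3 through the shared grandparent pair: r = 2·(1/2)^3 = 1/4).
Summing one r·B term per recipient: 4·0.25·0.291 + 1·0.25·0.376 = 0.385.

0.385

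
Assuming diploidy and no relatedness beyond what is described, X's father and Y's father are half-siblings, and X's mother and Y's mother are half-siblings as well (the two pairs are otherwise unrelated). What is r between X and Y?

0.125

With two independent routes of shared ancestry, r is the sum of the two contributions.
X and Y are related in two ways: half first cousins through their fathers (r = 1/16) and half first cousins through their mothers (r = 1/16).
r = 1/16 + 1/16 = 0.125.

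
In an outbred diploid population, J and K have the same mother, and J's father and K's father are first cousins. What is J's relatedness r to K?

Wright's path rule: contributions from independent ancestry routes add.
J and K are related in two ways: half-sibs through their shared mother (r = 1/4) and second cousins through their fathers (r = 1/32).
r = 1/4 + 1/32 = 9/32 = 0.28125.

0.28125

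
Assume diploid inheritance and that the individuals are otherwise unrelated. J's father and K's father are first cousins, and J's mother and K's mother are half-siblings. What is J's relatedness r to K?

0.09375

Relatedness sums over independent paths through distinct common ancestors.
J and K are related in two ways: second cousins through their fathers (r = 1/32) and half first cousins through their mothers (r = 1/16).
r = 1/32 + 1/16 = 0.09375.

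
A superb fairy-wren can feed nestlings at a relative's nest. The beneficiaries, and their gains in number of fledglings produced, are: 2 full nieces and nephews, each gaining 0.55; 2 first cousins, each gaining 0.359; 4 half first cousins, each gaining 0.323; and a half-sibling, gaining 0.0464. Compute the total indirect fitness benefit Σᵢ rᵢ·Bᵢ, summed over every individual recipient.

0.4571

r to a full niece or nephew = 1/4 (full aunt/uncle↔niece/nephew: two paths of length 3 through the shared grandparent pair: r = 2·(1/2)^3 = 1/4).
r to a first cousin = 0.125 (first cousins share one grandparent pair — two paths of length 4: r = 2·(1/2)^4 = 1/8).
r to a half first cousin = 1/16 (half first cousins share one grandparent — one path of length 4: r = (1/2)^4 = 1/16).
r to a half-sibling = 1/4 (half-sibs share one parent — one path of length 2: r = (1/2)^2 = 1/4).
Summing one r·B term per recipient: 2·0.25·0.55 + 2·0.125·0.359 + 4·0.0625·0.323 + 1·0.25·0.0464 = 0.4571.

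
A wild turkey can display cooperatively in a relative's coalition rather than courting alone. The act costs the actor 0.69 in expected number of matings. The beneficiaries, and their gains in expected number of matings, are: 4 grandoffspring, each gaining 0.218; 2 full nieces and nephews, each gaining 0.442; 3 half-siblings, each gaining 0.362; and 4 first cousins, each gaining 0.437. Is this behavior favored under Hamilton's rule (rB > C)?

Hamilton's rule: the trait is favored when the sum of r·B over every recipient exceeds the actor's cost C.
r to a grandoffspring = 0.25 (two parent–offspring links: r = (1/2)^2 = 1/4).
r to a full niece or nephew = 1/4 (full aunt/uncle↔niece/nephew: two paths of length 3 through the shared grandparent pair: r = 2·(1/2)^3 = 1/4).
r to a half-sibling = 0.25 (half-sibs share one parent — one path of length 2: r = (1/2)^2 = 1/4).
r to a first cousin = 1/8 (first cousins share one grandparent pair — two paths of length 4: r = 2·(1/2)^4 = 1/8).
Summing one r·B term per recipient: 4·0.25·0.218 + 2·0.25·0.442 + 3·0.25·0.362 + 4·0.125·0.437 = 0.929.
0.929 > 0.69: the indirect benefit exceeds the cost.

Yes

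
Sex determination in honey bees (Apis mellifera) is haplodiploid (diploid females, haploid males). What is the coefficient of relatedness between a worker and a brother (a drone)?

0.25

Her haploid brother carries none of their father's genes and a random half of their mother's genome; that half matches the maternal half of her own genome with probability 1/2: r = 1/2 · 1/2 = 1/4.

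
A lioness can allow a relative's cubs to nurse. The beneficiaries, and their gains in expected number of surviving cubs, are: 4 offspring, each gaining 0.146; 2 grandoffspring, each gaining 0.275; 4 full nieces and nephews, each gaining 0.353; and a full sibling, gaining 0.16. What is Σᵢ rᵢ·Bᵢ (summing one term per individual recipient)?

0.8625

r to an offspring = 0.5 (one parent–offspring link: r = (1/2)^1 = 1/2).
r to a grandoffspring = 1/4 (two parent–offspring links: r = (1/2)^2 = 1/4).
r to a full niece or nephew = 0.25 (full aunt/uncle↔niece/nephew: two paths of length 3 through the shared grandparent pair: r = 2·(1/2)^3 = 1/4).
r to a full sibling = 0.5 (full sibs share both parents — two paths of length 2: r = 2·(1/2)^2 = 1/2).
Summing one r·B term per recipient: 4·0.5·0.146 + 2·0.25·0.275 + 4·0.25·0.353 + 1·0.5·0.16 = 0.8625.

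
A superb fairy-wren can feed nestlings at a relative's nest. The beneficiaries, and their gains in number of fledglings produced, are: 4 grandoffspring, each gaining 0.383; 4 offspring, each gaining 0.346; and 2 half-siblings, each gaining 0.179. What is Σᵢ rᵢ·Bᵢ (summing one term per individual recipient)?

1.1645

r to a grandoffspring = 0.25 (two parent–offspring links: r = (1/2)^2 = 1/4).
r to an offspring = 1/2 (one parent–offspring link: r = (1/2)^1 = 1/2).
r to a half-sibling = 1/4 (half-sibs share one parent — one path of length 2: r = (1/2)^2 = 1/4).
Summing one r·B term per recipient: 4·0.25·0.383 + 4·0.5·0.346 + 2·0.25·0.179 = 1.1645.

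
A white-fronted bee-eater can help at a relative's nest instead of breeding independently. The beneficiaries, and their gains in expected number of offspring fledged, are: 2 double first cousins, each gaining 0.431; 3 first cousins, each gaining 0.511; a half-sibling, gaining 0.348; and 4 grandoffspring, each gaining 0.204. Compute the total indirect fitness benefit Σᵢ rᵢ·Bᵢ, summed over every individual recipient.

r to a double first cousin = 0.25 (double first cousins share both grandparent pairs — four paths of length 4: r = 4·(1/2)^4 = 1/4).
r to a first cousin = 1/8 (first cousins share one grandparent pair — two paths of length 4: r = 2·(1/2)^4 = 1/8).
r to a half-sibling = 1/4 (half-sibs share one parent — one path of length 2: r = (1/2)^2 = 1/4).
r to a grandoffspring = 1/4 (two parent–offspring links: r = (1/2)^2 = 1/4).
Summing one r·B term per recipient: 2·0.25·0.431 + 3·0.125·0.511 + 1·0.25·0.348 + 4·0.25·0.204 = 0.698125.

0.698125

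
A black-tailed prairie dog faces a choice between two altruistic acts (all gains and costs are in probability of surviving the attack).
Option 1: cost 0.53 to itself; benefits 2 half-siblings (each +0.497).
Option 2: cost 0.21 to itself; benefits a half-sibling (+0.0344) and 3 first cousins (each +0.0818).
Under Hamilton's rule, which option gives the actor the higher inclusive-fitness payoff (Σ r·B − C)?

Option 2

Option 1: r to a half-sibling = 0.25.
Option 1: Σ r·B − C = (2·0.25·0.497) − 0.53 = -0.2815.
Option 2: r to a half-sibling = 0.25.
Option 2: r to a first cousin = 0.125.
Option 2: Σ r·B − C = (1·0.25·0.0344 + 3·0.125·0.0818) − 0.21 = -0.170725.
Option 2 has the higher net inclusive-fitness payoff.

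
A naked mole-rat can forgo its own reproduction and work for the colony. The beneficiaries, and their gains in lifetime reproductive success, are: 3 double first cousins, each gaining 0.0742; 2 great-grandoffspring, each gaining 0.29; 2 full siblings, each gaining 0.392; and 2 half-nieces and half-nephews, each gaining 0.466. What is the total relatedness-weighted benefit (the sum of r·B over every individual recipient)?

r to a double first cousin = 0.25 (double first cousins share both grandparent pairs — four paths of length 4: r = 4·(1/2)^4 = 1/4).
r to a great-grandoffspring = 1/8 (three parent–offspring links: r = (1/2)^3 = 1/8).
r to a full sibling = 0.5 (full sibs share both parents — two paths of length 2: r = 2·(1/2)^2 = 1/2).
r to a half-niece or half-nephew = 0.125 (half-aunt/uncle↔niece/nephew: one path of length 3: r = (1/2)^3 = 1/8).
Summing one r·B term per recipient: 3·0.25·0.0742 + 2·0.125·0.29 + 2·0.5·0.392 + 2·0.125·0.466 = 0.63665.

0.63665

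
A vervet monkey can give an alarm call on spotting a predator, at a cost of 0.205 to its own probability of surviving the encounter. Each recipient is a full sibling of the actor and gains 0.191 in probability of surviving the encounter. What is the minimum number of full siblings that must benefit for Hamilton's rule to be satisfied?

3

r to a full sibling = 1/2 (full sibs share both parents — two paths of length 2: r = 2·(1/2)^2 = 1/2).
Hamilton's rule: n·r·B > C  ⇒  n > C/(r·B) = 0.205/(0.5·0.191) = 2.147.
The smallest integer exceeding 2.147 is 3.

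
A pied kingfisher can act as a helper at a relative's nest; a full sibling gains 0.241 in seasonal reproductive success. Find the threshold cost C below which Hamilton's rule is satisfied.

r to a full sibling = 1/2 (full sibs share both parents — two paths of length 2: r = 2·(1/2)^2 = 1/2).
Hamilton's rule: n·r·B > C, so the trait is favored while C < n·r·B = 1·0.5·0.241 = 0.1205.

0.1205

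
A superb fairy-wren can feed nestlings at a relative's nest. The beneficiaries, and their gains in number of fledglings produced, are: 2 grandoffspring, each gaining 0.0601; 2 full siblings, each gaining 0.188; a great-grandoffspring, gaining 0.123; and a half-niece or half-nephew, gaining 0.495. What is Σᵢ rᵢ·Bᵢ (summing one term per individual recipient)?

r to a grandoffspring = 0.25 (two parent–offspring links: r = (1/2)^2 = 1/4).
r to a full sibling = 0.5 (full sibs share both parents — two paths of length 2: r = 2·(1/2)^2 = 1/2).
r to a great-grandoffspring = 0.125 (three parent–offspring links: r = (1/2)^3 = 1/8).
r to a half-niece or half-nephew = 0.125 (half-aunt/uncle↔niece/nephew: one path of length 3: r = (1/2)^3 = 1/8).
Summing one r·B term per recipient: 2·0.25·0.0601 + 2·0.5·0.188 + 1·0.125·0.123 + 1·0.125·0.495 = 0.2953.

0.2953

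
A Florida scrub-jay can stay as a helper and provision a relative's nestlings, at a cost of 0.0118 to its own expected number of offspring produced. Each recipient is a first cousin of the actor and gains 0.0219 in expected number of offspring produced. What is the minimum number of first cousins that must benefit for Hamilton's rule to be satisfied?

5

r to a first cousin = 0.125 (first cousins share one grandparent pair — two paths of length 4: r = 2·(1/2)^4 = 1/8).
Hamilton's rule: n·r·B > C  ⇒  n > C/(r·B) = 0.0118/(0.125·0.0219) = 4.311.
The smallest integer exceeding 4.311 is 5.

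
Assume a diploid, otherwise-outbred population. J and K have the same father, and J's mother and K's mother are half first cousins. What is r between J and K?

0.265625

With two independent routes of shared ancestry, r is the sum of the two contributions.
J and K are related in two ways: half-sibs through their shared father (r = 1/4) and half second cousins through their mothers (r = 1/64).
r = 1/4 + 1/64 = 17/64 = 0.265625.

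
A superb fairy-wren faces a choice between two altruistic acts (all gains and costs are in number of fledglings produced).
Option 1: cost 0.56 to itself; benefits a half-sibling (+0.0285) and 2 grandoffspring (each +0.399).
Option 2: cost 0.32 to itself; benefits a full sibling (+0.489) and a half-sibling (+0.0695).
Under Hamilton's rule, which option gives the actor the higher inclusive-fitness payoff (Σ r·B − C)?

Option 2

Option 1: r to a half-sibling = 0.25.
Option 1: r to a grandoffspring = 0.25.
Option 1: Σ r·B − C = (1·0.25·0.0285 + 2·0.25·0.399) − 0.56 = -0.353375.
Option 2: r to a full sibling = 0.5.
Option 2: r to a half-sibling = 0.25.
Option 2: Σ r·B − C = (1·0.5·0.489 + 1·0.25·0.0695) − 0.32 = -0.058125.
Option 2 has the higher net inclusive-fitness payoff.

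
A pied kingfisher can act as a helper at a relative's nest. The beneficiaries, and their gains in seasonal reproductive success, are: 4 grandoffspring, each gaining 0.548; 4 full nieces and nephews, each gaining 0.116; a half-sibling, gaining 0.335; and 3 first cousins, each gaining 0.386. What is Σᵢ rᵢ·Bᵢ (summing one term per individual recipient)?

r to a grandoffspring = 0.25 (two parent–offspring links: r = (1/2)^2 = 1/4).
r to a full niece or nephew = 1/4 (full aunt/uncle↔niece/nephew: two paths of length 3 through the shared grandparent pair: r = 2·(1/2)^3 = 1/4).
r to a half-sibling = 1/4 (half-sibs share one parent — one path of length 2: r = (1/2)^2 = 1/4).
r to a first cousin = 1/8 (first cousins share one grandparent pair — two paths of length 4: r = 2·(1/2)^4 = 1/8).
Summing one r·B term per recipient: 4·0.25·0.548 + 4·0.25·0.116 + 1·0.25·0.335 + 3·0.125·0.386 = 0.8925.

0.8925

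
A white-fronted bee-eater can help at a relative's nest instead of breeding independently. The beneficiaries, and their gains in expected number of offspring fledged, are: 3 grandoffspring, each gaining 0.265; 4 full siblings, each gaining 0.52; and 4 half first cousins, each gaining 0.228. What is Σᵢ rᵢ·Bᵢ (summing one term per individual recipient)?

r to a grandoffspring = 1/4 (two parent–offspring links: r = (1/2)^2 = 1/4).
r to a full sibling = 0.5 (full sibs share both parents — two paths of length 2: r = 2·(1/2)^2 = 1/2).
r to a half first cousin = 1/16 (half first cousins share one grandparent — one path of length 4: r = (1/2)^4 = 1/16).
Summing one r·B term per recipient: 3·0.25·0.265 + 4·0.5·0.52 + 4·0.0625·0.228 = 1.29575.

1.29575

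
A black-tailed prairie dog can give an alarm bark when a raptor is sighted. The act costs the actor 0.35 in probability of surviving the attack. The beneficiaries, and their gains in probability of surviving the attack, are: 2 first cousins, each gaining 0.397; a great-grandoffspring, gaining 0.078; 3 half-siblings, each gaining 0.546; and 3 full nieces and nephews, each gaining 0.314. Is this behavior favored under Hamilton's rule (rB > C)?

Hamilton's rule: the trait is favored when the sum of r·B over every recipient exceeds the actor's cost C.
r to a first cousin = 0.125 (first cousins share one grandparent pair — two paths of length 4: r = 2·(1/2)^4 = 1/8).
r to a great-grandoffspring = 1/8 (three parent–offspring links: r = (1/2)^3 = 1/8).
r to a half-sibling = 1/4 (half-sibs share one parent — one path of length 2: r = (1/2)^2 = 1/4).
r to a full niece or nephew = 0.25 (full aunt/uncle↔niece/nephew: two paths of length 3 through the shared grandparent pair: r = 2·(1/2)^3 = 1/4).
Summing one r·B term per recipient: 2·0.125·0.397 + 1·0.125·0.078 + 3·0.25·0.546 + 3·0.25·0.314 = 0.754.
0.754 > 0.35: the indirect benefit exceeds the cost.

Yes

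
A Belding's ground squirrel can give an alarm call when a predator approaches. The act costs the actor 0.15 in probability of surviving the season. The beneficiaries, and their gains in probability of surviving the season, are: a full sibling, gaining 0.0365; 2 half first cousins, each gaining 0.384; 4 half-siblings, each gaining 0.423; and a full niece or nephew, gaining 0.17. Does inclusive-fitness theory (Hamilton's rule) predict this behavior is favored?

Yes

Hamilton's rule: the trait is favored when the sum of r·B over every recipient exceeds the actor's cost C.
r to a full sibling = 0.5 (full sibs share both parents — two paths of length 2: r = 2·(1/2)^2 = 1/2).
r to a half first cousin = 1/16 (half first cousins share one grandparent — one path of length 4: r = (1/2)^4 = 1/16).
r to a half-sibling = 0.25 (half-sibs share one parent — one path of length 2: r = (1/2)^2 = 1/4).
r to a full niece or nephew = 0.25 (full aunt/uncle↔niece/nephew: two paths of length 3 through the shared grandparent pair: r = 2·(1/2)^3 = 1/4).
Summing one r·B term per recipient: 1·0.5·0.0365 + 2·0.0625·0.384 + 4·0.25·0.423 + 1·0.25·0.17 = 0.53175.
0.53175 > 0.15: the indirect benefit exceeds the cost.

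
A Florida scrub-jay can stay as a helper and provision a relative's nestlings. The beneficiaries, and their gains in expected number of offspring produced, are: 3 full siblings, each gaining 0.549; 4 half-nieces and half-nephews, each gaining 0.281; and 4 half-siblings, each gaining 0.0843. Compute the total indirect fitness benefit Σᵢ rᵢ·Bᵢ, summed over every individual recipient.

1.0483

r to a full sibling = 0.5 (full sibs share both parents — two paths of length 2: r = 2·(1/2)^2 = 1/2).
r to a half-niece or half-nephew = 1/8 (half-aunt/uncle↔niece/nephew: one path of length 3: r = (1/2)^3 = 1/8).
r to a half-sibling = 0.25 (half-sibs share one parent — one path of length 2: r = (1/2)^2 = 1/4).
Summing one r·B term per recipient: 3·0.5·0.549 + 4·0.125·0.281 + 4·0.25·0.0843 = 1.0483.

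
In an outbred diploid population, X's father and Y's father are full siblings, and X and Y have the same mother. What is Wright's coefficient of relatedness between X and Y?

0.375

Wright's path rule: contributions from independent ancestry routes add.
X and Y are related in two ways: first cousins through their fathers (r = 1/8) and half-sibs through their shared mother (r = 1/4).
r = 1/8 + 1/4 = 0.375.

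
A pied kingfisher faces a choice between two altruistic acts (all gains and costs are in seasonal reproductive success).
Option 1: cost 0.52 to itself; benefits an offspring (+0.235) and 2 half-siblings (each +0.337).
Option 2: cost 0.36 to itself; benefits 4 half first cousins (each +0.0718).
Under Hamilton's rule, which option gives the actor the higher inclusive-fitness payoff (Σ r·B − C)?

Option 1

Option 1: r to an offspring = 0.5.
Option 1: r to a half-sibling = 0.25.
Option 1: Σ r·B − C = (1·0.5·0.235 + 2·0.25·0.337) − 0.52 = -0.234.
Option 2: r to a half first cousin = 0.0625.
Option 2: Σ r·B − C = (4·0.0625·0.0718) − 0.36 = -0.34205.
Option 1 has the higher net inclusive-fitness payoff.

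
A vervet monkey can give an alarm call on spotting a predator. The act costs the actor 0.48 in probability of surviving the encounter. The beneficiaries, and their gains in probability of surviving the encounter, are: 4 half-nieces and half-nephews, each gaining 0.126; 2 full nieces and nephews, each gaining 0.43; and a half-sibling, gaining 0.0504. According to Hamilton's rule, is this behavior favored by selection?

No

Hamilton's rule: the trait is favored when the sum of r·B over every recipient exceeds the actor's cost C.
r to a half-niece or half-nephew = 1/8 (half-aunt/uncle↔niece/nephew: one path of length 3: r = (1/2)^3 = 1/8).
r to a full niece or nephew = 1/4 (full aunt/uncle↔niece/nephew: two paths of length 3 through the shared grandparent pair: r = 2·(1/2)^3 = 1/4).
r to a half-sibling = 0.25 (half-sibs share one parent — one path of length 2: r = (1/2)^2 = 1/4).
Summing one r·B term per recipient: 4·0.125·0.126 + 2·0.25·0.43 + 1·0.25·0.0504 = 0.2906.
0.2906 < 0.48: the indirect benefit is less than the cost.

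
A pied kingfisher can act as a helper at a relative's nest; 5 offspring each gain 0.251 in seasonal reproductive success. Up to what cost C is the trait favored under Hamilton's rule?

r to an offspring = 0.5 (one parent–offspring link: r = (1/2)^1 = 1/2).
Hamilton's rule: n·r·B > C, so the trait is favored while C < n·r·B = 5·0.5·0.251 = 0.6275.

0.6275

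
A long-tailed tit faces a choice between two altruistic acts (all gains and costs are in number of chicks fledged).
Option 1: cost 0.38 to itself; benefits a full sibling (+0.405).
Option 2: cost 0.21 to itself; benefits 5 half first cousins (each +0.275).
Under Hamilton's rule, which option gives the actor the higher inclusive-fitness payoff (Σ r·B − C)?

Option 2

Option 1: r to a full sibling = 0.5.
Option 1: Σ r·B − C = (1·0.5·0.405) − 0.38 = -0.1775.
Option 2: r to a half first cousin = 0.0625.
Option 2: Σ r·B − C = (5·0.0625·0.275) − 0.21 = -0.1240625.
Option 2 has the higher net inclusive-fitness payoff.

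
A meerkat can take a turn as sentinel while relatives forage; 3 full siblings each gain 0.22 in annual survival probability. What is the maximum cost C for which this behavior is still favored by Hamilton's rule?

r to a full sibling = 1/2 (full sibs share both parents — two paths of length 2: r = 2·(1/2)^2 = 1/2).
Hamilton's rule: n·r·B > C, so the trait is favored while C < n·r·B = 3·0.5·0.22 = 0.33.

0.33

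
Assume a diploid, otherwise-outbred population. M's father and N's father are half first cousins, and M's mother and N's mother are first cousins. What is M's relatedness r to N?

0.046875

Independent pedigree routes through distinct common ancestors add.
M and N are related in two ways: half second cousins through their fathers (r = 1/64) and second cousins through their mothers (r = 1/32).
r = 1/64 + 1/32 = 0.046875.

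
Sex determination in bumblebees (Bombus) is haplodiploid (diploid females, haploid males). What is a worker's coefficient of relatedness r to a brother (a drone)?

Her haploid brother carries none of their father's genes and a random half of their mother's genome; that half matches the maternal half of her own genome with probability 1/2: r = 1/2 · 1/2 = 1/4.

0.25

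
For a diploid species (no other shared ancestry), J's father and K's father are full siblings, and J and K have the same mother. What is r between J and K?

Wright's path rule: contributions from independent ancestry routes add.
J and K are related in two ways: first cousins through their fathers (r = 1/8) and half-sibs through their shared mother (r = 1/4).
r = 1/8 + 1/4 = 3/8 = 0.375.

0.375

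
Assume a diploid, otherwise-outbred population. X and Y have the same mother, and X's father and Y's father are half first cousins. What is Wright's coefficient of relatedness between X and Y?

Relatedness sums over independent paths through distinct common ancestors.
X and Y are related in two ways: half-sibs through their shared mother (r = 1/4) and half second cousins through their fathers (r = 1/64).
r = 1/4 + 1/64 = 17/64 = 0.265625.

0.265625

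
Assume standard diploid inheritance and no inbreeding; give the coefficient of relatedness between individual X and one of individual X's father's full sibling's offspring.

Each parent–offspring link contributes a factor of 1/2, and independent paths through distinct common ancestors add.
First cousins share one grandparent pair — two paths of length 4: r = 2·(1/2)^4 = 1/8.

0.125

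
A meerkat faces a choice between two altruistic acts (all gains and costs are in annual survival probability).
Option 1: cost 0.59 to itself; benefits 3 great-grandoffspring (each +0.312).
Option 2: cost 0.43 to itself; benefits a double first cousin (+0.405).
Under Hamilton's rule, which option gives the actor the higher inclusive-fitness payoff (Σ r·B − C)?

Option 1: r to a great-grandoffspring = 0.125.
Option 1: Σ r·B − C = (3·0.125·0.312) − 0.59 = -0.473.
Option 2: r to a double first cousin = 0.25.
Option 2: Σ r·B − C = (1·0.25·0.405) − 0.43 = -0.32875.
Option 2 has the higher net inclusive-fitness payoff.

Option 2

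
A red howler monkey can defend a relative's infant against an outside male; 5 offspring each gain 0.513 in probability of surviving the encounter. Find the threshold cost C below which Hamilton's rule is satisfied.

1.2825

r to an offspring = 0.5 (one parent–offspring link: r = (1/2)^1 = 1/2).
Hamilton's rule: n·r·B > C, so the trait is favored while C < n·r·B = 5·0.5·0.513 = 1.2825.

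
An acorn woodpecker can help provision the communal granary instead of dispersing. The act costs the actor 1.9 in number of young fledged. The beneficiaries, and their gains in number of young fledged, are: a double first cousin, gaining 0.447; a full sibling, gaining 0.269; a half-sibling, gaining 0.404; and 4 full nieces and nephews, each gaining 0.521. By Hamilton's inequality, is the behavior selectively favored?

No

Hamilton's rule: the trait is favored when the sum of r·B over every recipient exceeds the actor's cost C.
r to a double first cousin = 0.25 (double first cousins share both grandparent pairs — four paths of length 4: r = 4·(1/2)^4 = 1/4).
r to a full sibling = 0.5 (full sibs share both parents — two paths of length 2: r = 2·(1/2)^2 = 1/2).
r to a half-sibling = 0.25 (half-sibs share one parent — one path of length 2: r = (1/2)^2 = 1/4).
r to a full niece or nephew = 1/4 (full aunt/uncle↔niece/nephew: two paths of length 3 through the shared grandparent pair: r = 2·(1/2)^3 = 1/4).
Summing one r·B term per recipient: 1·0.25·0.447 + 1·0.5·0.269 + 1·0.25·0.404 + 4·0.25·0.521 = 0.86825.
0.86825 < 1.9: the indirect benefit is less than the cost.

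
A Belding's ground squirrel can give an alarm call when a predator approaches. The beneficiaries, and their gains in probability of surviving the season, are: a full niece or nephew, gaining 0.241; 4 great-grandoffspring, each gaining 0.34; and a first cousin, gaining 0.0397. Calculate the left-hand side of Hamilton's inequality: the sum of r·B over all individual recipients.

0.2352125

r to a full niece or nephew = 0.25 (full aunt/uncle↔niece/nephew: two paths of length 3 through the shared grandparent pair: r = 2·(1/2)^3 = 1/4).
r to a great-grandoffspring = 0.125 (three parent–offspring links: r = (1/2)^3 = 1/8).
r to a first cousin = 0.125 (first cousins share one grandparent pair — two paths of length 4: r = 2·(1/2)^4 = 1/8).
Summing one r·B term per recipient: 1·0.25·0.241 + 4·0.125·0.34 + 1·0.125·0.0397 = 0.2352125.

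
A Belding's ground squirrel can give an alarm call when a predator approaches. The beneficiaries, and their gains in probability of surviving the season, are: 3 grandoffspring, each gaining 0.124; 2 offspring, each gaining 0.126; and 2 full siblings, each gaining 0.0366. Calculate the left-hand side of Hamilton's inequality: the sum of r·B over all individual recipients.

r to a grandoffspring = 1/4 (two parent–offspring links: r = (1/2)^2 = 1/4).
r to an offspring = 0.5 (one parent–offspring link: r = (1/2)^1 = 1/2).
r to a full sibling = 1/2 (full sibs share both parents — two paths of length 2: r = 2·(1/2)^2 = 1/2).
Summing one r·B term per recipient: 3·0.25·0.124 + 2·0.5·0.126 + 2·0.5·0.0366 = 0.2556.

0.2556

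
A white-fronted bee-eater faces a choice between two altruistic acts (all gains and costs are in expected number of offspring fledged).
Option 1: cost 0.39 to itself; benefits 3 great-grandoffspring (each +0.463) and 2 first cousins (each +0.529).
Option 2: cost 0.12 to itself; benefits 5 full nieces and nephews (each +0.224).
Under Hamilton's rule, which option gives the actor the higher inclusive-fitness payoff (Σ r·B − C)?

Option 1: r to a great-grandoffspring = 0.125.
Option 1: r to a first cousin = 0.125.
Option 1: Σ r·B − C = (3·0.125·0.463 + 2·0.125·0.529) − 0.39 = -0.084125.
Option 2: r to a full niece or nephew = 0.25.
Option 2: Σ r·B − C = (5·0.25·0.224) − 0.12 = 0.16.
Option 2 has the higher net inclusive-fitness payoff.

Option 2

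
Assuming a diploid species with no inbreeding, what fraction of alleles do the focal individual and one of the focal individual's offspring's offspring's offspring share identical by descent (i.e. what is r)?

0.125

Each parent–offspring link contributes a factor of 1/2, and independent paths through distinct common ancestors add.
Three parent–offspring links: r = (1/2)^3 = 1/8.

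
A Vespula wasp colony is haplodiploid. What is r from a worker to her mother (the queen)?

One meiotic link between diploid queen and diploid daughter: r = 1/2.

0.5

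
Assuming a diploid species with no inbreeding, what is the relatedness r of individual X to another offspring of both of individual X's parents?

0.5

Each parent–offspring link contributes a factor of 1/2, and independent paths through distinct common ancestors add.
Full sibs share both parents — two paths of length 2: r = 2·(1/2)^2 = 1/2.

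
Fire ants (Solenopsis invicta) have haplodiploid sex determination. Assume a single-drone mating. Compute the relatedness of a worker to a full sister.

0.75

Haplodiploid full sisters inherit their father's entire haploid genome identically (contributing 1/2) and on average half of their mother's contribution (1/2 · 1/2 = 1/4); r = 1/2 + 1/4 = 3/4.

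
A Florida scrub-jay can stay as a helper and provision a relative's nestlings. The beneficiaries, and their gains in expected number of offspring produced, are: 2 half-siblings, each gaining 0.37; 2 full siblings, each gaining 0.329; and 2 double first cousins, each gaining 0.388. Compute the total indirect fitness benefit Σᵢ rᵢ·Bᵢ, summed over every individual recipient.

0.708

r to a half-sibling = 1/4 (half-sibs share one parent — one path of length 2: r = (1/2)^2 = 1/4).
r to a full sibling = 0.5 (full sibs share both parents — two paths of length 2: r = 2·(1/2)^2 = 1/2).
r to a double first cousin = 0.25 (double first cousins share both grandparent pairs — four paths of length 4: r = 4·(1/2)^4 = 1/4).
Summing one r·B term per recipient: 2·0.25·0.37 + 2·0.5·0.329 + 2·0.25·0.388 = 0.708.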